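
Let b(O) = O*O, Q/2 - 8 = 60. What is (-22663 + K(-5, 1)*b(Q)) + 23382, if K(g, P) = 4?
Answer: 74703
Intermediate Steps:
Q = 136 (Q = 16 + 2*60 = 16 + 120 = 136)
b(O) = O**2
(-22663 + K(-5, 1)*b(Q)) + 23382 = (-22663 + 4*136**2) + 23382 = (-22663 + 4*18496) + 23382 = (-22663 + 73984) + 23382 = 51321 + 23382 = 74703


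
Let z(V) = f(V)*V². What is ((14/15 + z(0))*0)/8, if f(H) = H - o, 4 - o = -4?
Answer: 0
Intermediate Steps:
o = 8 (o = 4 - 1*(-4) = 4 + 4 = 8)
f(H) = -8 + H (f(H) = H - 1*8 = H - 8 = -8 + H)
z(V) = V²*(-8 + V) (z(V) = (-8 + V)*V² = V²*(-8 + V))
((14/15 + z(0))*0)/8 = ((14/15 + 0²*(-8 + 0))*0)/8 = ((14*(1/15) + 0*(-8))*0)*(⅛) = ((14/15 + 0)*0)*(⅛) = ((14/15)*0)*(⅛) = 0*(⅛) = 0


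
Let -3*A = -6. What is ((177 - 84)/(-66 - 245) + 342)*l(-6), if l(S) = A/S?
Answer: -35423/311 ≈ -113.90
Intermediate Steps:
A = 2 (A = -⅓*(-6) = 2)
l(S) = 2/S
((177 - 84)/(-66 - 245) + 342)*l(-6) = ((177 - 84)/(-66 - 245) + 342)*(2/(-6)) = (93/(-311) + 342)*(2*(-⅙)) = (93*(-1/311) + 342)*(-⅓) = (-93/311 + 342)*(-⅓) = (106269/311)*(-⅓) = -35423/311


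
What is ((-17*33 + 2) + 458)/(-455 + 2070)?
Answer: -101/1615 ≈ -0.062539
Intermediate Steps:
((-17*33 + 2) + 458)/(-455 + 2070) = ((-561 + 2) + 458)/1615 = (-559 + 458)*(1/1615) = -101*1/1615 = -101/1615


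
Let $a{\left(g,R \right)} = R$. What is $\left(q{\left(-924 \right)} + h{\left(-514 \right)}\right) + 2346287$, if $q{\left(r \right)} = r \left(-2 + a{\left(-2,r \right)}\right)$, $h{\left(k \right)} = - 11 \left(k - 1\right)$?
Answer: $3207576$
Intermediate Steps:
$h{\left(k \right)} = 11 - 11 k$ ($h{\left(k \right)} = - 11 \left(-1 + k\right) = 11 - 11 k$)
$q{\left(r \right)} = r \left(-2 + r\right)$
$\left(q{\left(-924 \right)} + h{\left(-514 \right)}\right) + 2346287 = \left(- 924 \left(-2 - 924\right) + \left(11 - -5654\right)\right) + 2346287 = \left(\left(-924\right) \left(-926\right) + \left(11 + 5654\right)\right) + 2346287 = \left(855624 + 5665\right) + 2346287 = 861289 + 2346287 = 3207576$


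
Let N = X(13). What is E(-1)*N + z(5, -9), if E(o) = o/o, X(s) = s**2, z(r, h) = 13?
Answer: 182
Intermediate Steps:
N = 169 (N = 13**2 = 169)
E(o) = 1
E(-1)*N + z(5, -9) = 1*169 + 13 = 169 + 13 = 182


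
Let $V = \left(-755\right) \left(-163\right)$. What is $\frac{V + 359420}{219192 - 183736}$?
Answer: $\frac{482485}{35456} \approx 13.608$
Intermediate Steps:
$V = 123065$
$\frac{V + 359420}{219192 - 183736} = \frac{123065 + 359420}{219192 - 183736} = \frac{482485}{35456}$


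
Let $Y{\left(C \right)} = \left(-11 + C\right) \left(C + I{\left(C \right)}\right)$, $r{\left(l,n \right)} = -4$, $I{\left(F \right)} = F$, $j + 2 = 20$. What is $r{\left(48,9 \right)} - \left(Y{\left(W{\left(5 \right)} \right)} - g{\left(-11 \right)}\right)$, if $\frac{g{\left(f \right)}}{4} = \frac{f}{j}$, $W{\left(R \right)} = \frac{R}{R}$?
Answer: $\frac{122}{9} \approx 13.556$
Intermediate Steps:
$j = 18$ ($j = -2 + 20 = 18$)
$W{\left(R \right)} = 1$
$g{\left(f \right)} = \frac{2 f}{9}$ ($g{\left(f \right)} = 4 \frac{f}{18} = \frac{2 f}{9}$)
$Y{\left(C \right)} = 2 C \left(-11 + C\right)$ ($Y{\left(C \right)} = \left(-11 + C\right) \left(C + C\right) = \left(-11 + C\right) 2 C = 2 C \left(-11 + C\right)$)
$r{\left(48,9 \right)} - \left(Y{\left(W{\left(5 \right)} \right)} - g{\left(-11 \right)}\right) = -4 - \left(2 \cdot 1 \left(-11 + 1\right) - \frac{2}{9} \left(-11\right)\right) = -4 - \left(2 \cdot 1 \left(-10\right) - - \frac{22}{9}\right) = -4 - \left(-20 + \frac{22}{9}\right) = -4 - - \frac{158}{9} = -4 + \frac{158}{9} = \frac{122}{9}$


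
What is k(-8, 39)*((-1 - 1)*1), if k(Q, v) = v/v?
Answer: -2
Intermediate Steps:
k(Q, v) = 1
k(-8, 39)*((-1 - 1)*1) = 1*((-1 - 1)*1) = 1*(-2*1) = 1*(-2) = -2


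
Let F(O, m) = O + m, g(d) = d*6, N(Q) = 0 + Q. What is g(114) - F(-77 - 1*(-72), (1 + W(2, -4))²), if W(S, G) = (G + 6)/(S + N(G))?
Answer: 689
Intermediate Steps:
N(Q) = Q
g(d) = 6*d
W(S, G) = (6 + G)/(G + S) (W(S, G) = (G + 6)/(S + G) = (6 + G)/(G + S))
g(114) - F(-77 - 1*(-72), (1 + W(2, -4))²) = 6*114 - ((-77 - 1*(-72)) + (1 + (6 - 4)/(-4 + 2))²) = 684 - ((-77 + 72) + (1 + 2/(-2))²) = 684 - (-5 + (1 - ½*2)²) = 684 - (-5 + (1 - 1)²) = 684 - (-5 + 0²) = 684 - (-5 + 0) = 684 - 1*(-5) = 684 + 5 = 689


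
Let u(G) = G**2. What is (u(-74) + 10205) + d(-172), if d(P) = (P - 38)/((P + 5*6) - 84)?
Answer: 1772058/113 ≈ 15682.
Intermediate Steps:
d(P) = (-38 + P)/(-54 + P) (d(P) = (-38 + P)/((P + 30) - 84) = (-38 + P)/((30 + P) - 84) = (-38 + P)/(-54 + P))
(u(-74) + 10205) + d(-172) = ((-74)**2 + 10205) + (-38 - 172)/(-54 - 172) = (5476 + 10205) - 210/(-226) = 15681 - 1/226*(-210) = 15681 + 105/113 = 1772058/113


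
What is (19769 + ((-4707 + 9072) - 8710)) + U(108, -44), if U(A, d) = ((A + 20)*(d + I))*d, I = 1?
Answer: 257600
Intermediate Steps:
U(A, d) = d*(1 + d)*(20 + A) (U(A, d) = ((A + 20)*(d + 1))*d = ((20 + A)*(1 + d))*d = ((1 + d)*(20 + A))*d = d*(1 + d)*(20 + A))
(19769 + ((-4707 + 9072) - 8710)) + U(108, -44) = (19769 + ((-4707 + 9072) - 8710)) - 44*(20 + 108 + 20*(-44) + 108*(-44)) = (19769 + (4365 - 8710)) - 44*(20 + 108 - 880 - 4752) = (19769 - 4345) - 44*(-5504) = 15424 + 242176 = 257600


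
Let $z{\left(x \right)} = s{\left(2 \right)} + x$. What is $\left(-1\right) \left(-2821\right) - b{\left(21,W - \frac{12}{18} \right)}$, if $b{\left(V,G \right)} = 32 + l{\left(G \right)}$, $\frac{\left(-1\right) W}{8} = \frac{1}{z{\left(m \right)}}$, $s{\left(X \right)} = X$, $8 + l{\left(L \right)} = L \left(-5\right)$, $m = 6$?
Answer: $\frac{8366}{3} \approx 2788.7$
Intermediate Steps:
$l{\left(L \right)} = -8 - 5 L$ ($l{\left(L \right)} = -8 + L \left(-5\right) = -8 - 5 L$)
$z{\left(x \right)} = 2 + x$
$W = -1$ ($W = - \frac{8}{2 + 6} = - \frac{8}{8} = \left(-8\right) \frac{1}{8} = -1$)
$b{\left(V,G \right)} = 24 - 5 G$ ($b{\left(V,G \right)} = 32 - \left(8 + 5 G\right) = 24 - 5 G$)
$\left(-1\right) \left(-2821\right) - b{\left(21,W - \frac{12}{18} \right)} = \left(-1\right) \left(-2821\right) - \left(24 - 5 \left(-1 - \frac{12}{18}\right)\right) = 2821 - \left(24 - 5 \left(-1 - 12 \cdot \frac{1}{18}\right)\right) = 2821 - \left(24 - 5 \left(-1 - \frac{2}{3}\right)\right) = 2821 - \left(24 - - \frac{25}{3}\right) = 2821 - \left(24 + \frac{25}{3}\right) = 2821 - \frac{97}{3} = \frac{8366}{3}$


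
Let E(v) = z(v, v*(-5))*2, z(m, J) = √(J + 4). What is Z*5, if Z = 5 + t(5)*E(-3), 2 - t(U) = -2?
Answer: 25 + 40*√19 ≈ 199.36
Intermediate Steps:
z(m, J) = √(4 + J)
t(U) = 4 (t(U) = 2 - 1*(-2) = 2 + 2 = 4)
E(v) = 2*√(4 - 5*v) (E(v) = √(4 + v*(-5))*2 = √(4 - 5*v)*2 = 2*√(4 - 5*v))
Z = 5 + 8*√19 (Z = 5 + 4*(2*√(4 - 5*(-3))) = 5 + 4*(2*√(4 + 15)) = 5 + 4*(2*√19) = 5 + 8*√19 ≈ 39.871)
Z*5 = (5 + 8*√19)*5 = 25 + 40*√19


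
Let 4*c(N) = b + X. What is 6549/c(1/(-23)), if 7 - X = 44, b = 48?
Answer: 26196/11 ≈ 2381.5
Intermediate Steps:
X = -37 (X = 7 - 1*44 = 7 - 44 = -37)
c(N) = 11/4 (c(N) = (48 - 37)/4 = (1/4)*11 = 11/4)
6549/c(1/(-23)) = 6549/(11/4) = 6549*(4/11) = 26196/11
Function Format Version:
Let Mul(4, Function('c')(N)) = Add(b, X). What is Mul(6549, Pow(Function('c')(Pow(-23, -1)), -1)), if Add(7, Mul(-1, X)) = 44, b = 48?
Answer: Rational(26196, 11) ≈ 2381.5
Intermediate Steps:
X = -37 (X = Add(7, Mul(-1, 44)) = Add(7, -44) = -37)
Function('c')(N) = Rational(11, 4) (Function('c')(N) = Mul(Rational(1, 4), Add(48, -37)) = Mul(Rational(1, 4), 11) = Rational(11, 4))
Mul(6549, Pow(Function('c')(Pow(-23, -1)), -1)) = Mul(6549, Pow(Rational(11, 4), -1)) = Mul(6549, Rational(4, 11)) = Rational(26196, 11)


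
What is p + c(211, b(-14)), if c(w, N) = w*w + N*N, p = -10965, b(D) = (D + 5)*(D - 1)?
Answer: 51781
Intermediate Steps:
b(D) = (-1 + D)*(5 + D) (b(D) = (5 + D)*(-1 + D) = (-1 + D)*(5 + D))
c(w, N) = N**2 + w**2 (c(w, N) = w**2 + N**2 = N**2 + w**2)
p + c(211, b(-14)) = -10965 + ((-5 + (-14)**2 + 4*(-14))**2 + 211**2) = -10965 + ((-5 + 196 - 56)**2 + 44521) = -10965 + (135**2 + 44521) = -10965 + (18225 + 44521) = -10965 + 62746 = 51781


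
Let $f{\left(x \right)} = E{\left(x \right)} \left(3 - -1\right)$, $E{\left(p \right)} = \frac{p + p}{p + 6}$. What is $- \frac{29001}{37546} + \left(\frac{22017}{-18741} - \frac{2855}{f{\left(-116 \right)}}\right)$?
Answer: $- \frac{18521054927387}{54415567984} \approx -340.36$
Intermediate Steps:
$E{\left(p \right)} = \frac{2 p}{6 + p}$
$f{\left(x \right)} = \frac{8 x}{6 + x}$ ($f{\left(x \right)} = \frac{2 x}{6 + x} \left(3 - -1\right) = \frac{2 x}{6 + x} \left(3 + 1\right) = \frac{2 x}{6 + x} 4 = \frac{8 x}{6 + x}$)
$- \frac{29001}{37546} + \left(\frac{22017}{-18741} - \frac{2855}{f{\left(-116 \right)}}\right) = - \frac{29001}{37546} + \left(\frac{22017}{-18741} - \frac{2855}{8 \left(-116\right) \frac{1}{6 - 116}}\right) = \left(-29001\right) \frac{1}{37546} + \left(22017 \left(- \frac{1}{18741}\right) - \frac{2855}{8 \left(-116\right) \frac{1}{-110}}\right) = - \frac{29001}{37546} - \left(\frac{7339}{6247} + \frac{2855}{8 \left(-116\right) \left(- \frac{1}{110}\right)}\right) = - \frac{29001}{37546} - \left(\frac{7339}{6247} + \frac{2855}{\frac{464}{55}}\right) = - \frac{29001}{37546} - \frac{984340471}{2898608} = - \frac{18521054927387}{54415567984}$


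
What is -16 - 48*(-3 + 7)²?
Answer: -784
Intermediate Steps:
-16 - 48*(-3 + 7)² = -16 - 48*4² = -16 - 48*16 = -16 - 768 = -784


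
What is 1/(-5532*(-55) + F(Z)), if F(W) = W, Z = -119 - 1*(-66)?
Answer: 1/304207 ≈ 3.2872e-6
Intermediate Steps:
Z = -53 (Z = -119 + 66 = -53)
1/(-5532*(-55) + F(Z)) = 1/(-5532*(-55) - 53) = 1/(304260 - 53) = 1/304207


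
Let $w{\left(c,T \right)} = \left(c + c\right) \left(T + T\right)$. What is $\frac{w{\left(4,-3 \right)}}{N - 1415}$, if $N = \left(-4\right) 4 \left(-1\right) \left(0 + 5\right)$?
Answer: $\frac{16}{445} \approx 0.035955$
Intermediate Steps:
$w{\left(c,T \right)} = 4 T c$ ($w{\left(c,T \right)} = 2 c 2 T = 4 T c$)
$N = 80$ ($N = \left(-16\right) \left(-1\right) 5 = 16 \cdot 5 = 80$)
$\frac{w{\left(4,-3 \right)}}{N - 1415} = \frac{4 \left(-3\right) 4}{80 - 1415} = \frac{1}{-1335} \left(-48\right) = \left(- \frac{1}{1335}\right) \left(-48\right) = \frac{16}{445}$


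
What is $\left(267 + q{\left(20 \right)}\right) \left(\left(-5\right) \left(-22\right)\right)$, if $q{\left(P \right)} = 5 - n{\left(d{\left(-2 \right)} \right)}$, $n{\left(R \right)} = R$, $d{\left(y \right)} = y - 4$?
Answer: $30580$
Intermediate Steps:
$d{\left(y \right)} = -4 + y$
$q{\left(P \right)} = 11$ ($q{\left(P \right)} = 5 - \left(-4 - 2\right) = 5 - -6 = 5 + 6 = 11$)
$\left(267 + q{\left(20 \right)}\right) \left(\left(-5\right) \left(-22\right)\right) = \left(267 + 11\right) \left(\left(-5\right) \left(-22\right)\right) = 278 \cdot 110 = 30580$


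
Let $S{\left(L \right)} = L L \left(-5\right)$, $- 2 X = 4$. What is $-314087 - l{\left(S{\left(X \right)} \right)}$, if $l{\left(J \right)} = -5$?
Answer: $-314082$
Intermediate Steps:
$X = -2$ ($X = \left(- \frac{1}{2}\right) 4 = -2$)
$S{\left(L \right)} = - 5 L^{2}$ ($S{\left(L \right)} = L^{2} \left(-5\right) = - 5 L^{2}$)
$-314087 - l{\left(S{\left(X \right)} \right)} = -314087 - -5 = -314087 + 5 = -314082$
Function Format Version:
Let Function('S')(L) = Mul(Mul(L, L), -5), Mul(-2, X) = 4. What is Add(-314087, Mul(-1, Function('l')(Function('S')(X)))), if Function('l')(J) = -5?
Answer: -314082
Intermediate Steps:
X = -2 (X = Mul(Rational(-1, 2), 4) = -2)
Function('S')(L) = Mul(-5, Pow(L, 2)) (Function('S')(L) = Mul(Pow(L, 2), -5) = Mul(-5, Pow(L, 2)))
Add(-314087, Mul(-1, Function('l')(Function('S')(X)))) = Add(-314087, Mul(-1, -5)) = Add(-314087, 5) = -314082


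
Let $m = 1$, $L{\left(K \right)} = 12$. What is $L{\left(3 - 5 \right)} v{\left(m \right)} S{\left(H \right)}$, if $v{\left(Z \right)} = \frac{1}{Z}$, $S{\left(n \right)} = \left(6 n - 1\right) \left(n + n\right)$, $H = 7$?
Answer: $6888$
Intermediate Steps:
$S{\left(n \right)} = 2 n \left(-1 + 6 n\right)$ ($S{\left(n \right)} = \left(-1 + 6 n\right) 2 n = 2 n \left(-1 + 6 n\right)$)
$L{\left(3 - 5 \right)} v{\left(m \right)} S{\left(H \right)} = \frac{12}{1} \cdot 2 \cdot 7 \left(-1 + 6 \cdot 7\right) = 12 \cdot 1 \cdot 2 \cdot 7 \left(-1 + 42\right) = 12 \cdot 2 \cdot 7 \cdot 41 = 12 \cdot 574 = 6888$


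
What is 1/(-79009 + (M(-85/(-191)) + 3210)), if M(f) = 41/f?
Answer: -85/6435084 ≈ -1.3209e-5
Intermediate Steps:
1/(-79009 + (M(-85/(-191)) + 3210)) = 1/(-79009 + (41/((-85/(-191))) + 3210)) = 1/(-79009 + (41/((-85*(-1/191))) + 3210)) = 1/(-79009 + (41/(85/191) + 3210)) = 1/(-79009 + (41*(191/85) + 3210)) = 1/(-79009 + (7831/85 + 3210)) = 1/(-79009 + 280681/85) = 1/(-6435084/85) = -85/6435084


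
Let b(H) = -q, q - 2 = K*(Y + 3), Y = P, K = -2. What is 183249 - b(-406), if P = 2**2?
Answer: 183237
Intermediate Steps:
P = 4
Y = 4
q = -12 (q = 2 - 2*(4 + 3) = 2 - 2*7 = 2 - 14 = -12)
b(H) = 12 (b(H) = -1*(-12) = 12)
183249 - b(-406) = 183249 - 1*12 = 183249 - 12 = 183237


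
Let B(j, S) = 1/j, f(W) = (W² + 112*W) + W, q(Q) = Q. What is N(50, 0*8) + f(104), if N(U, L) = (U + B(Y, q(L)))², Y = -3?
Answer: 225313/9 ≈ 25035.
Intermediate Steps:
f(W) = W² + 113*W
N(U, L) = (-⅓ + U)² (N(U, L) = (U + 1/(-3))² = (U - ⅓)² = (-⅓ + U)²)
N(50, 0*8) + f(104) = (-1 + 3*50)²/9 + 104*(113 + 104) = (-1 + 150)²/9 + 104*217 = (⅑)*149² + 22568 = (⅑)*22201 + 22568 = 22201/9 + 22568 = 225313/9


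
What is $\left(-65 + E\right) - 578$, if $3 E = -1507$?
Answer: $- \frac{3436}{3} \approx -1145.3$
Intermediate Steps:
$E = - \frac{1507}{3}$ ($E = \frac{1}{3} \left(-1507\right) = - \frac{1507}{3} \approx -502.33$)
$\left(-65 + E\right) - 578 = \left(-65 - \frac{1507}{3}\right) - 578 = - \frac{1702}{3} - 578 = - \frac{3436}{3}$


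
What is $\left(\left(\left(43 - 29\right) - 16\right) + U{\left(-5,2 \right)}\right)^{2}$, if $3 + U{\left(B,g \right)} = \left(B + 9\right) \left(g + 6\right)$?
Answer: $729$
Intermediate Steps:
$U{\left(B,g \right)} = -3 + \left(6 + g\right) \left(9 + B\right)$ ($U{\left(B,g \right)} = -3 + \left(B + 9\right) \left(g + 6\right) = -3 + \left(9 + B\right) \left(6 + g\right) = -3 + \left(6 + g\right) \left(9 + B\right)$)
$\left(\left(\left(43 - 29\right) - 16\right) + U{\left(-5,2 \right)}\right)^{2} = \left(\left(\left(43 - 29\right) - 16\right) + \left(51 + 6 \left(-5\right) + 9 \cdot 2 - 10\right)\right)^{2} = \left(\left(14 - 16\right) + \left(51 - 30 + 18 - 10\right)\right)^{2} = \left(-2 + 29\right)^{2} = 27^{2} = 729$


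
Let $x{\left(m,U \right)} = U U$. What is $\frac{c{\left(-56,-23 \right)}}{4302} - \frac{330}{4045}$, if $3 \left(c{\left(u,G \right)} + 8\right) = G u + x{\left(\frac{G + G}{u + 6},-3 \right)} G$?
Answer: $\frac{3317}{10440954} \approx 0.00031769$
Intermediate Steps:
$x{\left(m,U \right)} = U^{2}$
$c{\left(u,G \right)} = -8 + 3 G + \frac{G u}{3}$ ($c{\left(u,G \right)} = -8 + \frac{G u + \left(-3\right)^{2} G}{3} = -8 + \frac{G u + 9 G}{3} = -8 + \frac{9 G + G u}{3} = -8 + \left(3 G + \frac{G u}{3}\right) = -8 + 3 G + \frac{G u}{3}$)
$\frac{c{\left(-56,-23 \right)}}{4302} - \frac{330}{4045} = \frac{-8 + 3 \left(-23\right) + \frac{1}{3} \left(-23\right) \left(-56\right)}{4302} - \frac{330}{4045} = \left(-8 - 69 + \frac{1288}{3}\right) \frac{1}{4302} - \frac{66}{809} = \frac{1057}{3} \cdot \frac{1}{4302} - \frac{66}{809} = \frac{1057}{12906} - \frac{66}{809} = \frac{3317}{10440954}$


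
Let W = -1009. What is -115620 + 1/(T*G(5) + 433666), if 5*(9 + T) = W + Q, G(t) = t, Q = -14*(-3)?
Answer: -50023455479/432654 ≈ -1.1562e+5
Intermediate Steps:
Q = 42
T = -1012/5 (T = -9 + (-1009 + 42)/5 = -9 + (1/5)*(-967) = -9 - 967/5 = -1012/5 ≈ -202.40)
-115620 + 1/(T*G(5) + 433666) = -115620 + 1/(-1012/5*5 + 433666) = -115620 + 1/(-1012 + 433666) = -115620 + 1/432654 = -50023455479/432654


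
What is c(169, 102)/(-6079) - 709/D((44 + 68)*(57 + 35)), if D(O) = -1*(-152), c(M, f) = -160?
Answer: -4285691/924008 ≈ -4.6382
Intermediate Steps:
D(O) = 152
c(169, 102)/(-6079) - 709/D((44 + 68)*(57 + 35)) = -160/(-6079) - 709/152 = -160*(-1/6079) - 709*1/152 = 160/6079 - 709/152 = -4285691/924008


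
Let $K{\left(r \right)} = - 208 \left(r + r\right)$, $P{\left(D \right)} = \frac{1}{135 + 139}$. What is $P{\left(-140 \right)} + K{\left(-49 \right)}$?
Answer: $\frac{5585217}{274} \approx 20384.0$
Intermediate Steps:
$P{\left(D \right)} = \frac{1}{274}$
$K{\left(r \right)} = - 416 r$ ($K{\left(r \right)} = - 208 \cdot 2 r = - 416 r$)
$P{\left(-140 \right)} + K{\left(-49 \right)} = \frac{1}{274} - -20384 = \frac{1}{274} + 20384 = \frac{5585217}{274}$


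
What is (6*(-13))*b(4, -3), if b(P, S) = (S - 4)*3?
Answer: 1638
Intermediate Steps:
b(P, S) = -12 + 3*S (b(P, S) = (-4 + S)*3 = -12 + 3*S)
(6*(-13))*b(4, -3) = (6*(-13))*(-12 + 3*(-3)) = -78*(-12 - 9) = -78*(-21) = 1638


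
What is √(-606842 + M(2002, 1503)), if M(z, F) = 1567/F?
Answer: I*√152317687153/501 ≈ 779.0*I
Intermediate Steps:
√(-606842 + M(2002, 1503)) = √(-606842 + 1567/1503) = √(-912081959/1503) = I*√152317687153/501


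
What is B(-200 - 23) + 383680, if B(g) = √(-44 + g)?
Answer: 383680 + I*√267 ≈ 3.8368e+5 + 16.34*I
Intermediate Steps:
B(-200 - 23) + 383680 = √(-44 + (-200 - 23)) + 383680 = √(-44 - 223) + 383680 = √(-267) + 383680 = I*√267 + 383680 = 383680 + I*√267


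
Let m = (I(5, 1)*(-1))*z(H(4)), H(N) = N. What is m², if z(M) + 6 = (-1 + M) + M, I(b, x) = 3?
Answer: 9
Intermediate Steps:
z(M) = -7 + 2*M (z(M) = -6 + ((-1 + M) + M) = -6 + (-1 + 2*M) = -7 + 2*M)
m = -3 (m = (3*(-1))*(-7 + 2*4) = -3*(-7 + 8) = -3*1 = -3)
m² = (-3)² = 9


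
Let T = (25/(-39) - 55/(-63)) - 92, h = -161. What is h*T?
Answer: 1728634/117 ≈ 14775.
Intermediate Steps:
T = -75158/819 (T = (25*(-1/39) - 55*(-1/63)) - 92 = (-25/39 + 55/63) - 92 = 190/819 - 92 = -75158/819 ≈ -91.768)
h*T = -161*(-75158/819) = 1728634/117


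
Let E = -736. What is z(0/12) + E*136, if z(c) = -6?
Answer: -100102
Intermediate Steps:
z(0/12) + E*136 = -6 - 736*136 = -6 - 100096 = -100102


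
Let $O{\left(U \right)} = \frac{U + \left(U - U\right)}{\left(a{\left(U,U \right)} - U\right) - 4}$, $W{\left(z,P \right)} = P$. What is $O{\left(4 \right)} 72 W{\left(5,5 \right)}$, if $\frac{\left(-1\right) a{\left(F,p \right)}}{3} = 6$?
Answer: $- \frac{720}{13} \approx -55.385$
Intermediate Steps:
$a{\left(F,p \right)} = -18$ ($a{\left(F,p \right)} = \left(-3\right) 6 = -18$)
$O{\left(U \right)} = \frac{U}{-22 - U}$ ($O{\left(U \right)} = \frac{U + \left(U - U\right)}{\left(-18 - U\right) - 4} = \frac{U + 0}{-22 - U} = \frac{U}{-22 - U}$)
$O{\left(4 \right)} 72 W{\left(5,5 \right)} = \left(-1\right) 4 \frac{1}{22 + 4} \cdot 72 \cdot 5 = \left(-1\right) 4 \cdot \frac{1}{26} \cdot 72 \cdot 5 = \left(- \frac{2}{13}\right) 72 \cdot 5 = \left(- \frac{144}{13}\right) 5 = - \frac{720}{13}$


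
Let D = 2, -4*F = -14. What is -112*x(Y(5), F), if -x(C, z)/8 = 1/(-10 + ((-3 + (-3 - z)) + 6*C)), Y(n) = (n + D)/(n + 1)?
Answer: -1792/25 ≈ -71.680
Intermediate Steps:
F = 7/2 (F = -¼*(-14) = 7/2 ≈ 3.5000)
Y(n) = (2 + n)/(1 + n) (Y(n) = (n + 2)/(n + 1) = (2 + n)/(1 + n))
x(C, z) = -8/(-16 - z + 6*C) (x(C, z) = -8/(-10 + ((-3 + (-3 - z)) + 6*C)) = -8/(-10 + ((-6 - z) + 6*C)) = -8/(-10 + (-6 - z + 6*C)) = -8/(-16 - z + 6*C))
-112*x(Y(5), F) = -896/(16 + 7/2 - 6*(2 + 5)/(1 + 5)) = -896/(16 + 7/2 - 6*7/6) = -896/(16 + 7/2 - 7) = -896/25/2 = -896*2/25 = -112*16/25 = -1792/25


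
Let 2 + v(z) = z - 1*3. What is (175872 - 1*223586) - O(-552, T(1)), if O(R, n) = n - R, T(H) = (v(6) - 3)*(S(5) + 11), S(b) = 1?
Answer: -48242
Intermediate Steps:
v(z) = -5 + z (v(z) = -2 + (z - 1*3) = -2 + (z - 3) = -2 + (-3 + z) = -5 + z)
T(H) = -24 (T(H) = ((-5 + 6) - 3)*(1 + 11) = (1 - 3)*12 = -2*12 = -24)
(175872 - 1*223586) - O(-552, T(1)) = (175872 - 1*223586) - (-24 - 1*(-552)) = (175872 - 223586) - (-24 + 552) = -47714 - 1*528 = -47714 - 528 = -48242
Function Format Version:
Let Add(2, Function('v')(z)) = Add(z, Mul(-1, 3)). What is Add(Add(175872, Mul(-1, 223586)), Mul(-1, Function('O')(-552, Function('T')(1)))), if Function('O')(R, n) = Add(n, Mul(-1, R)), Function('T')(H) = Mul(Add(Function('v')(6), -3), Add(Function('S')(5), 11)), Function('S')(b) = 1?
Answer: -48242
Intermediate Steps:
Function('v')(z) = Add(-5, z) (Function('v')(z) = Add(-2, Add(z, Mul(-1, 3))) = Add(-2, Add(z, -3)) = Add(-2, Add(-3, z)) = Add(-5, z))
Function('T')(H) = -24 (Function('T')(H) = Mul(Add(Add(-5, 6), -3), Add(1, 11)) = Mul(Add(1, -3), 12) = Mul(-2, 12) = -24)
Add(Add(175872, Mul(-1, 223586)), Mul(-1, Function('O')(-552, Function('T')(1)))) = Add(Add(175872, Mul(-1, 223586)), Mul(-1, Add(-24, Mul(-1, -552)))) = Add(Add(175872, -223586), Mul(-1, Add(-24, 552))) = Add(-47714, Mul(-1, 528)) = Add(-47714, -528) = -48242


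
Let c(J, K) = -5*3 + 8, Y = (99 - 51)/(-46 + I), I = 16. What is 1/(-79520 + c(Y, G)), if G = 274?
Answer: -1/79527 ≈ -1.2574e-5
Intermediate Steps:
Y = -8/5 (Y = (99 - 51)/(-46 + 16) = 48/(-30) = 48*(-1/30) = -8/5 ≈ -1.6000)
c(J, K) = -7 (c(J, K) = -15 + 8 = -7)
1/(-79520 + c(Y, G)) = 1/(-79520 - 7) = 1/(-79527) = -1/79527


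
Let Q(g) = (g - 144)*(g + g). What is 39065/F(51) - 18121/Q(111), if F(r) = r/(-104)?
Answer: -9920951863/124542 ≈ -79660.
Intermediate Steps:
F(r) = -r/104 (F(r) = r*(-1/104) = -r/104)
Q(g) = 2*g*(-144 + g) (Q(g) = (-144 + g)*(2*g) = 2*g*(-144 + g))
39065/F(51) - 18121/Q(111) = 39065/((-1/104*51)) - 18121*1/(222*(-144 + 111)) = 39065/(-51/104) - 18121/(2*111*(-33)) = 39065*(-104/51) - 18121/(-7326) = -4062760/51 - 18121*(-1/7326) = -4062760/51 + 18121/7326 = -9920951863/124542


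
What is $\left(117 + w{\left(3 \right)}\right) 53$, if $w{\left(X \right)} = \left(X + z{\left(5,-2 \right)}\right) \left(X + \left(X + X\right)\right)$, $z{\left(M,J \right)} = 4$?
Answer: $9540$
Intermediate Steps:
$w{\left(X \right)} = 3 X \left(4 + X\right)$ ($w{\left(X \right)} = \left(X + 4\right) \left(X + \left(X + X\right)\right) = \left(4 + X\right) \left(X + 2 X\right) = \left(4 + X\right) 3 X = 3 X \left(4 + X\right)$)
$\left(117 + w{\left(3 \right)}\right) 53 = \left(117 + 3 \cdot 3 \left(4 + 3\right)\right) 53 = \left(117 + 3 \cdot 3 \cdot 7\right) 53 = \left(117 + 63\right) 53 = 180 \cdot 53 = 9540$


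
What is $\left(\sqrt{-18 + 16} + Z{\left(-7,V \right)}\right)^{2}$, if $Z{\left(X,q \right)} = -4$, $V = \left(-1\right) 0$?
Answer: $\left(4 - i \sqrt{2}\right)^{2} \approx 14.0 - 11.314 i$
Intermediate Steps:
$V = 0$
$\left(\sqrt{-18 + 16} + Z{\left(-7,V \right)}\right)^{2} = \left(\sqrt{-18 + 16} - 4\right)^{2} = \left(\sqrt{-2} - 4\right)^{2} = \left(i \sqrt{2} - 4\right)^{2} = \left(-4 + i \sqrt{2}\right)^{2}$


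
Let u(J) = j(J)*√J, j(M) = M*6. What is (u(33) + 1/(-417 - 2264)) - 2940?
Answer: -7882141/2681 + 198*√33 ≈ -1802.6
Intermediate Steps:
j(M) = 6*M
u(J) = 6*J^(3/2) (u(J) = (6*J)*√J = 6*J^(3/2))
(u(33) + 1/(-417 - 2264)) - 2940 = (6*33^(3/2) + 1/(-417 - 2264)) - 2940 = (6*(33*√33) + 1/(-2681)) - 2940 = (198*√33 - 1/2681) - 2940 = (-1/2681 + 198*√33) - 2940 = -7882141/2681 + 198*√33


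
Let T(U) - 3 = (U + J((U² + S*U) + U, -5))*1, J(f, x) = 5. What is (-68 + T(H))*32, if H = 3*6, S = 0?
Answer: -1344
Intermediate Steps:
H = 18
T(U) = 8 + U (T(U) = 3 + (U + 5)*1 = 3 + (5 + U)*1 = 3 + (5 + U) = 8 + U)
(-68 + T(H))*32 = (-68 + (8 + 18))*32 = (-68 + 26)*32 = -42*32 = -1344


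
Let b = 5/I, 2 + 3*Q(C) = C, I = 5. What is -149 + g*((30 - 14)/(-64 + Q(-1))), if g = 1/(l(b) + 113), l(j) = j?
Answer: -552053/3705 ≈ -149.00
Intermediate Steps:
Q(C) = -⅔ + C/3
b = 1 (b = 5/5 = 5*(⅕) = 1)
g = 1/114 (g = 1/(1 + 113) = 1/114 ≈ 0.0087719)
-149 + g*((30 - 14)/(-64 + Q(-1))) = -149 + ((30 - 14)/(-64 + (-⅔ + (⅓)*(-1))))/114 = -149 + (16/(-64 + (-⅔ - ⅓)))/114 = -149 + (16/(-64 - 1))/114 = -149 + (16/(-65))/114 = -149 + (16*(-1/65))/114 = -149 + (1/114)*(-16/65) = -149 - 8/3705 = -552053/3705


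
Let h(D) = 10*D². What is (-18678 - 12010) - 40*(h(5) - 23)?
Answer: -39768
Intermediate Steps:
(-18678 - 12010) - 40*(h(5) - 23) = (-18678 - 12010) - 40*(10*5² - 23) = -30688 - 40*(10*25 - 23) = -30688 - 40*(250 - 23) = -30688 - 40*227 = -30688 - 9080 = -39768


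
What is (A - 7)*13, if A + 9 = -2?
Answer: -234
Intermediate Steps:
A = -11 (A = -9 - 2 = -11)
(A - 7)*13 = (-11 - 7)*13 = -18*13 = -234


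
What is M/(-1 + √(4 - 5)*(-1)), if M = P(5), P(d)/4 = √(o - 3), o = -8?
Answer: 2*I*√11*(-1 + I) ≈ -6.6332 - 6.6332*I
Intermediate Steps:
P(d) = 4*I*√11 (P(d) = 4*√(-8 - 3) = 4*√(-11) = 4*(I*√11) = 4*I*√11)
M = 4*I*√11 ≈ 13.266*I
M/(-1 + √(4 - 5)*(-1)) = (4*I*√11)/(-1 + √(4 - 5)*(-1)) = (4*I*√11)/(-1 + √(-1)*(-1)) = (4*I*√11)/(-1 + I*(-1)) = (4*I*√11)/(-1 - I) = (4*I*√11)*((-1 + I)/2) = 2*I*√11*(-1 + I)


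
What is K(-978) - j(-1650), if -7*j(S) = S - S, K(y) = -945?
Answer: -945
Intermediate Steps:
j(S) = 0 (j(S) = -(S - S)/7 = -1/7*0 = 0)
K(-978) - j(-1650) = -945 - 1*0 = -945 + 0 = -945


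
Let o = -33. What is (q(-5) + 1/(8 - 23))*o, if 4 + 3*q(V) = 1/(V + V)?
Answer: 473/10 ≈ 47.300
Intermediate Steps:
q(V) = -4/3 + 1/(6*V) (q(V) = -4/3 + 1/(3*(V + V)) = -4/3 + 1/(3*((2*V))) = -4/3 + (1/(2*V))/3 = -4/3 + 1/(6*V))
(q(-5) + 1/(8 - 23))*o = ((⅙)*(1 - 8*(-5))/(-5) + 1/(8 - 23))*(-33) = ((⅙)*(-⅕)*(1 + 40) + 1/(-15))*(-33) = ((⅙)*(-⅕)*41 - 1/15)*(-33) = (-41/30 - 1/15)*(-33) = -43/30*(-33) = 473/10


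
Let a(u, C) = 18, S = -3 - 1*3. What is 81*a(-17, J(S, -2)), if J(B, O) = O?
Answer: 1458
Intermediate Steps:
S = -6 (S = -3 - 3 = -6)
81*a(-17, J(S, -2)) = 81*18 = 1458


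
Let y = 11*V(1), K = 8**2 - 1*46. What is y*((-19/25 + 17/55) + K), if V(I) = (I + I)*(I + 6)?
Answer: 67564/25 ≈ 2702.6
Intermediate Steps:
V(I) = 2*I*(6 + I) (V(I) = (2*I)*(6 + I) = 2*I*(6 + I))
K = 18 (K = 64 - 46 = 18)
y = 154 (y = 11*(2*1*(6 + 1)) = 11*(2*1*7) = 11*14 = 154)
y*((-19/25 + 17/55) + K) = 154*((-19/25 + 17/55) + 18) = 154*(-124/275 + 18) = 154*(4826/275) = 67564/25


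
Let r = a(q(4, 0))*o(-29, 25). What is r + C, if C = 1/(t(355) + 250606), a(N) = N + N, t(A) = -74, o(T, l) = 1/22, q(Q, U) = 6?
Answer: 1503203/2755852 ≈ 0.54546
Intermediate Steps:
o(T, l) = 1/22
a(N) = 2*N
C = 1/250532 (C = 1/(-74 + 250606) = 1/250532 ≈ 3.9915e-6)
r = 6/11 (r = (2*6)*(1/22) = 12*(1/22) = 6/11 ≈ 0.54545)
r + C = 6/11 + 1/250532 = 1503203/2755852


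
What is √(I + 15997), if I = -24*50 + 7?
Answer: 2*√3701 ≈ 121.67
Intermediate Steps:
I = -1193 (I = -1200 + 7 = -1193)
√(I + 15997) = √(-1193 + 15997) = √14804 = 2*√3701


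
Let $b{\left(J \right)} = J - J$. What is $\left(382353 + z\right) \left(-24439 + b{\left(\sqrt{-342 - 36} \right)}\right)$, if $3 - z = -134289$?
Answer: $-12626287155$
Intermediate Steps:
$b{\left(J \right)} = 0$
$z = 134292$ ($z = 3 - -134289 = 3 + 134289 = 134292$)
$\left(382353 + z\right) \left(-24439 + b{\left(\sqrt{-342 - 36} \right)}\right) = \left(382353 + 134292\right) \left(-24439 + 0\right) = 516645 \left(-24439\right) = -12626287155$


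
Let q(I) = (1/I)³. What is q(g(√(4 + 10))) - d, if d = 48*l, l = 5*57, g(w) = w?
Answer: -13680 + √14/196 ≈ -13680.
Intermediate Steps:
l = 285
d = 13680 (d = 48*285 = 13680)
q(I) = I⁻³
q(g(√(4 + 10))) - d = (√(4 + 10))⁻³ - 1*13680 = (√14)⁻³ - 13680 = √14/196 - 13680 = -13680 + √14/196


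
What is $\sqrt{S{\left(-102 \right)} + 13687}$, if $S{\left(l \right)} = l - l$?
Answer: $\sqrt{13687} \approx 116.99$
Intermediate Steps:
$S{\left(l \right)} = 0$
$\sqrt{S{\left(-102 \right)} + 13687} = \sqrt{0 + 13687} = \sqrt{13687}$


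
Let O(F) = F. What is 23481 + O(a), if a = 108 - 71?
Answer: 23518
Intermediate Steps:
a = 37
23481 + O(a) = 23481 + 37 = 23518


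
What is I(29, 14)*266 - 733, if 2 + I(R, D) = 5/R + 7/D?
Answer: -31498/29 ≈ -1086.1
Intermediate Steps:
I(R, D) = -2 + 5/R + 7/D (I(R, D) = -2 + (5/R + 7/D) = -2 + 5/R + 7/D)
I(29, 14)*266 - 733 = (-2 + 5/29 + 7/14)*266 - 733 = (-2 + 5*(1/29) + 7*(1/14))*266 - 733 = (-2 + 5/29 + ½)*266 - 733 = -77/58*266 - 733 = -10241/29 - 733 = -31498/29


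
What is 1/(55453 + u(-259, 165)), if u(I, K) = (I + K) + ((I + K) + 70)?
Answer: 1/55335 ≈ 1.8072e-5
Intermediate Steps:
u(I, K) = 70 + 2*I + 2*K (u(I, K) = (I + K) + (70 + I + K) = 70 + 2*I + 2*K)
1/(55453 + u(-259, 165)) = 1/(55453 + (70 + 2*(-259) + 2*165)) = 1/(55453 + (70 - 518 + 330)) = 1/(55453 - 118) = 1/55335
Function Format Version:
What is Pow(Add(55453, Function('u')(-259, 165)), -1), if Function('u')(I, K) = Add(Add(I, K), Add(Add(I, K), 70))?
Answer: Rational(1, 55335) ≈ 1.8072e-5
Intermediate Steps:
Function('u')(I, K) = Add(70, Mul(2, I), Mul(2, K)) (Function('u')(I, K) = Add(Add(I, K), Add(70, I, K)) = Add(70, Mul(2, I), Mul(2, K)))
Pow(Add(55453, Function('u')(-259, 165)), -1) = Pow(Add(55453, Add(70, Mul(2, -259), Mul(2, 165))), -1) = Pow(Add(55453, Add(70, -518, 330)), -1) = Pow(Add(55453, -118), -1) = Pow(55335, -1) = Rational(1, 55335)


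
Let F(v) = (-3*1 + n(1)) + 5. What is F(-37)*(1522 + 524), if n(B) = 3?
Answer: 10230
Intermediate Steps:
F(v) = 5 (F(v) = (-3*1 + 3) + 5 = (-3 + 3) + 5 = 0 + 5 = 5)
F(-37)*(1522 + 524) = 5*(1522 + 524) = 5*2046 = 10230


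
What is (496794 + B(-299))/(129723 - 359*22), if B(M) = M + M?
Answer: 496196/121825 ≈ 4.0730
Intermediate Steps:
B(M) = 2*M
(496794 + B(-299))/(129723 - 359*22) = (496794 + 2*(-299))/(129723 - 359*22) = (496794 - 598)/(129723 - 7898) = 496196/121825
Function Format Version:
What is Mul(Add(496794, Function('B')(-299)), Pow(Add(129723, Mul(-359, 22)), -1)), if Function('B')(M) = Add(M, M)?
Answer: Rational(496196, 121825) ≈ 4.0730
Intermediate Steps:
Function('B')(M) = Mul(2, M)
Mul(Add(496794, Function('B')(-299)), Pow(Add(129723, Mul(-359, 22)), -1)) = Mul(Add(496794, Mul(2, -299)), Pow(Add(129723, Mul(-359, 22)), -1)) = Mul(Add(496794, -598), Pow(Add(129723, -7898), -1)) = Mul(496196, Pow(121825, -1)) = Mul(496196, Rational(1, 121825)) = Rational(496196, 121825)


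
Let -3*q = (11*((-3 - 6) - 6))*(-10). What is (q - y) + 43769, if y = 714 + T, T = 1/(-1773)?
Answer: 75361366/1773 ≈ 42505.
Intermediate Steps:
T = -1/1773 ≈ -0.00056402
q = -550 (q = -11*((-3 - 6) - 6)*(-10)/3 = -11*(-9 - 6)*(-10)/3 = -11*(-15)*(-10)/3 = -(-55)*(-10) = -⅓*1650 = -550)
y = 1265921/1773 (y = 714 - 1/1773 = 1265921/1773 ≈ 714.00)
(q - y) + 43769 = (-550 - 1*1265921/1773) + 43769 = (-550 - 1265921/1773) + 43769 = -2241071/1773 + 43769 = 75361366/1773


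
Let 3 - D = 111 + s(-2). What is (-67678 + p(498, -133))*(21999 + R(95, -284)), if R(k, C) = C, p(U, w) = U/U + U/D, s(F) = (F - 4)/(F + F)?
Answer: -107288451395/73 ≈ -1.4697e+9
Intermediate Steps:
s(F) = (-4 + F)/(2*F) (s(F) = (-4 + F)/((2*F)) = (-4 + F)*(1/(2*F)) = (-4 + F)/(2*F))
D = -219/2 (D = 3 - (111 + (½)*(-4 - 2)/(-2)) = 3 - (111 + (½)*(-½)*(-6)) = 3 - (111 + 3/2) = 3 - 1*225/2 = 3 - 225/2 = -219/2 ≈ -109.50)
p(U, w) = 1 - 2*U/219 (p(U, w) = U/U + U/(-219/2) = 1 + U*(-2/219) = 1 - 2*U/219)
(-67678 + p(498, -133))*(21999 + R(95, -284)) = (-67678 + (1 - 2/219*498))*(21999 - 284) = (-67678 + (1 - 332/73))*21715 = (-67678 - 259/73)*21715 = -4940753/73*21715 = -107288451395/73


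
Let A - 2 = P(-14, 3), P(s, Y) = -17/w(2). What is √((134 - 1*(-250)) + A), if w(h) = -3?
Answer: 5*√141/3 ≈ 19.791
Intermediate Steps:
P(s, Y) = 17/3 (P(s, Y) = -17/(-3) = -17*(-⅓) = 17/3)
A = 23/3 (A = 2 + 17/3 = 23/3 ≈ 7.6667)
√((134 - 1*(-250)) + A) = √((134 - 1*(-250)) + 23/3) = √((134 + 250) + 23/3) = √(384 + 23/3) = √(1175/3) = 5*√141/3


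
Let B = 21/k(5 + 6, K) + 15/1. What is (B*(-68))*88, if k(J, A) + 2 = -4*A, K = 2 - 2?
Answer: -26928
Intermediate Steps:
K = 0
k(J, A) = -2 - 4*A
B = 9/2 (B = 21/(-2 - 4*0) + 15/1 = 21/(-2 + 0) + 15*1 = 21/(-2) + 15 = 21*(-1/2) + 15 = -21/2 + 15 = 9/2 ≈ 4.5000)
(B*(-68))*88 = ((9/2)*(-68))*88 = -306*88 = -26928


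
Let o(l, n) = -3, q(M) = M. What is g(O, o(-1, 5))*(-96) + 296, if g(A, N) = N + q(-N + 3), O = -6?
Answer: 8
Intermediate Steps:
g(A, N) = 3 (g(A, N) = N + (-N + 3) = N + (3 - N) = 3)
g(O, o(-1, 5))*(-96) + 296 = 3*(-96) + 296 = -288 + 296 = 8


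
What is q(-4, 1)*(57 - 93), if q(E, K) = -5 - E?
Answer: 36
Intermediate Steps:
q(-4, 1)*(57 - 93) = (-5 - 1*(-4))*(57 - 93) = (-5 + 4)*(-36) = -1*(-36) = 36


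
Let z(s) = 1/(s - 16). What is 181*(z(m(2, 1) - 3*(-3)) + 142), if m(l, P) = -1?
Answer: 205435/8 ≈ 25679.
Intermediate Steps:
z(s) = 1/(-16 + s)
181*(z(m(2, 1) - 3*(-3)) + 142) = 181*(1/(-16 + (-1 - 3*(-3))) + 142) = 181*(1/(-16 + (-1 + 9)) + 142) = 181*(1/(-16 + 8) + 142) = 181*(1/(-8) + 142) = 181*(-⅛ + 142) = 181*(1135/8) = 205435/8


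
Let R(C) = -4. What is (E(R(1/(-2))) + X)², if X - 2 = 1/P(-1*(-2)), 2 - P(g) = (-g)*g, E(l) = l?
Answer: 121/36 ≈ 3.3611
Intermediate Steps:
P(g) = 2 + g² (P(g) = 2 - (-g)*g = 2 - (-1)*g² = 2 + g²)
X = 13/6 (X = 2 + 1/(2 + (-1*(-2))²) = 2 + 1/(2 + 2²) = 2 + 1/(2 + 4) = 2 + 1/6 = 2 + ⅙ = 13/6 ≈ 2.1667)
(E(R(1/(-2))) + X)² = (-4 + 13/6)² = (-11/6)² = 121/36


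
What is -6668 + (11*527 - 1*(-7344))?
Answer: 6473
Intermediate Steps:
-6668 + (11*527 - 1*(-7344)) = -6668 + (5797 + 7344) = -6668 + 13141 = 6473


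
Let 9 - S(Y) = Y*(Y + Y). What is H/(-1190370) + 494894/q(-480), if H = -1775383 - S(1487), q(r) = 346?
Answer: 147047781866/102967005 ≈ 1428.1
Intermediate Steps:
S(Y) = 9 - 2*Y**2 (S(Y) = 9 - Y*(Y + Y) = 9 - Y*2*Y = 9 - 2*Y**2)
H = 2646946 (H = -1775383 - (9 - 2*1487**2) = -1775383 - (9 - 2*2211169) = -1775383 - (9 - 4422338) = -1775383 - 1*(-4422329) = -1775383 + 4422329 = 2646946)
H/(-1190370) + 494894/q(-480) = 2646946/(-1190370) + 494894/346 = 2646946*(-1/1190370) + 494894*(1/346) = -1323473/595185 + 247447/173 = 147047781866/102967005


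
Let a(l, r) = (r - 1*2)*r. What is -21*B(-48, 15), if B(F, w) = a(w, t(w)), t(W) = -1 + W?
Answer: -3528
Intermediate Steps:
a(l, r) = r*(-2 + r) (a(l, r) = (r - 2)*r = (-2 + r)*r = r*(-2 + r))
B(F, w) = (-1 + w)*(-3 + w) (B(F, w) = (-1 + w)*(-2 + (-1 + w)) = (-1 + w)*(-3 + w))
-21*B(-48, 15) = -21*(-1 + 15)*(-3 + 15) = -294*12 = -21*168 = -3528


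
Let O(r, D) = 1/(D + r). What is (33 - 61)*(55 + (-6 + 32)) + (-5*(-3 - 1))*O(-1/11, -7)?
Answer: -88562/39 ≈ -2270.8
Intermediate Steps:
(33 - 61)*(55 + (-6 + 32)) + (-5*(-3 - 1))*O(-1/11, -7) = (33 - 61)*(55 + (-6 + 32)) + (-5*(-3 - 1))/(-7 - 1/11) = -28*(55 + 26) + (-5*(-4))/(-7 - 1*1/11) = -28*81 + 20/(-7 - 1/11) = -2268 + 20/(-78/11) = -2268 + 20*(-11/78) = -2268 - 110/39 = -88562/39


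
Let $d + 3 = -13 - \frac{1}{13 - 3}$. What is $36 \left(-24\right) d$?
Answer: $\frac{69552}{5} \approx 13910.0$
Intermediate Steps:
$d = - \frac{161}{10}$ ($d = -3 - \left(13 + \frac{1}{13 - 3}\right) = -3 - \frac{131}{10} = - \frac{161}{10} \approx -16.1$)
$36 \left(-24\right) d = 36 \left(-24\right) \left(- \frac{161}{10}\right) = \left(-864\right) \left(- \frac{161}{10}\right) = \frac{69552}{5}$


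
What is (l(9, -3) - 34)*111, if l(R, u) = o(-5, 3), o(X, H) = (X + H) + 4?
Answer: -3552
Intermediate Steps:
o(X, H) = 4 + H + X (o(X, H) = (H + X) + 4 = 4 + H + X)
l(R, u) = 2 (l(R, u) = 4 + 3 - 5 = 2)
(l(9, -3) - 34)*111 = (2 - 34)*111 = -32*111 = -3552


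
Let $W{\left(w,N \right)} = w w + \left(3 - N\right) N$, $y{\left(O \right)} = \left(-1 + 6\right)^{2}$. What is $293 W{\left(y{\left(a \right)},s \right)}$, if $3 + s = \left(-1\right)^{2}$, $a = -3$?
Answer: $180195$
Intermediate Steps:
$y{\left(O \right)} = 25$ ($y{\left(O \right)} = 5^{2} = 25$)
$s = -2$ ($s = -3 + \left(-1\right)^{2} = -3 + 1 = -2$)
$W{\left(w,N \right)} = w^{2} + N \left(3 - N\right)$
$293 W{\left(y{\left(a \right)},s \right)} = 293 \left(25^{2} - \left(-2\right)^{2} + 3 \left(-2\right)\right) = 293 \left(625 - 4 - 6\right) = 293 \cdot 615 = 180195$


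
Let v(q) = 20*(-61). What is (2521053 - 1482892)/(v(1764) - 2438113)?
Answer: -1038161/2439333 ≈ -0.42559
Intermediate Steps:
v(q) = -1220
(2521053 - 1482892)/(v(1764) - 2438113) = (2521053 - 1482892)/(-1220 - 2438113) = 1038161/(-2439333) = 1038161*(-1/2439333) = -1038161/2439333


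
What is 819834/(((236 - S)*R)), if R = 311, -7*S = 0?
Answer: 409917/36698 ≈ 11.170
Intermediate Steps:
S = 0 (S = -⅐*0 = 0)
819834/(((236 - S)*R)) = 819834/(((236 - 1*0)*311)) = 819834/(((236 + 0)*311)) = 819834/((236*311)) = 819834/73396 = 819834*(1/73396) = 409917/36698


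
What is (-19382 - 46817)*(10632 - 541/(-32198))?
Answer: -22661882287723/32198 ≈ -7.0383e+8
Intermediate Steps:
(-19382 - 46817)*(10632 - 541/(-32198)) = -66199*(10632 - 541*(-1/32198)) = -66199*(10632 + 541/32198) = -66199*342329677/32198 = -22661882287723/32198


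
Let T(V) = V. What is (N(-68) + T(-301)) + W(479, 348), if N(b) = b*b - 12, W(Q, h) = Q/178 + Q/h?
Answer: 133646269/30972 ≈ 4315.1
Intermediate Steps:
W(Q, h) = Q/178 + Q/h (W(Q, h) = Q*(1/178) + Q/h = Q/178 + Q/h)
N(b) = -12 + b² (N(b) = b² - 12 = -12 + b²)
(N(-68) + T(-301)) + W(479, 348) = ((-12 + (-68)²) - 301) + ((1/178)*479 + 479/348) = ((-12 + 4624) - 301) + (479/178 + 479*(1/348)) = (4612 - 301) + (479/178 + 479/348) = 4311 + 125977/30972 = 133646269/30972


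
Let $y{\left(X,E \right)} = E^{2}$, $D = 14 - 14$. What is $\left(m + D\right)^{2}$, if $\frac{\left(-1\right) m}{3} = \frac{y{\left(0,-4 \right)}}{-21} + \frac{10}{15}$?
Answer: $\frac{4}{49} \approx 0.081633$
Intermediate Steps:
$D = 0$ ($D = 14 - 14 = 0$)
$m = \frac{2}{7}$ ($m = - 3 \left(\frac{\left(-4\right)^{2}}{-21} + \frac{10}{15}\right) = - 3 \left(16 \left(- \frac{1}{21}\right) + 10 \cdot \frac{1}{15}\right) = - 3 \left(- \frac{16}{21} + \frac{2}{3}\right) = \left(-3\right) \left(- \frac{2}{21}\right) = \frac{2}{7} \approx 0.28571$)
$\left(m + D\right)^{2} = \left(\frac{2}{7} + 0\right)^{2} = \left(\frac{2}{7}\right)^{2} = \frac{4}{49}$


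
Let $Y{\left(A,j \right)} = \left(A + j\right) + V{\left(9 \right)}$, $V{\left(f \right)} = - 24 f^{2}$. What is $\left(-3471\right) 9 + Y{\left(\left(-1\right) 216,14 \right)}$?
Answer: $-33385$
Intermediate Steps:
$Y{\left(A,j \right)} = -1944 + A + j$ ($Y{\left(A,j \right)} = \left(A + j\right) - 24 \cdot 9^{2} = \left(A + j\right) - 1944 = -1944 + A + j$)
$\left(-3471\right) 9 + Y{\left(\left(-1\right) 216,14 \right)} = \left(-3471\right) 9 - 2146 = -31239 - 2146 = -33385$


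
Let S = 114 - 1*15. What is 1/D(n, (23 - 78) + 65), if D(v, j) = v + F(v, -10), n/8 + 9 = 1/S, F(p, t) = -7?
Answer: -99/7813 ≈ -0.012671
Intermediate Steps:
S = 99 (S = 114 - 15 = 99)
n = -7120/99 (n = -72 + 8/99 = -7120/99 ≈ -71.919)
D(v, j) = -7 + v (D(v, j) = v - 7 = -7 + v)
1/D(n, (23 - 78) + 65) = 1/(-7 - 7120/99) = 1/(-7813/99) = -99/7813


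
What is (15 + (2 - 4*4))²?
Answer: 1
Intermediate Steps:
(15 + (2 - 4*4))² = (15 + (2 - 16))² = (15 - 14)² = 1² = 1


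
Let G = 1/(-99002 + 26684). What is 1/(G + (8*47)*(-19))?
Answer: -72318/516639793 ≈ -0.00013998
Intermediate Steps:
G = -1/72318 (G = 1/(-72318) = -1/72318 ≈ -1.3828e-5)
1/(G + (8*47)*(-19)) = 1/(-1/72318 + (8*47)*(-19)) = 1/(-1/72318 + 376*(-19)) = 1/(-1/72318 - 7144) = 1/(-516639793/72318) = -72318/516639793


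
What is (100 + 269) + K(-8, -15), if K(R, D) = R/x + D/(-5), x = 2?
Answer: 368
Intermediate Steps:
K(R, D) = R/2 - D/5 (K(R, D) = R/2 + D/(-5) = R*(½) + D*(-⅕) = R/2 - D/5)
(100 + 269) + K(-8, -15) = (100 + 269) + ((½)*(-8) - ⅕*(-15)) = 369 + (-4 + 3) = 369 - 1 = 368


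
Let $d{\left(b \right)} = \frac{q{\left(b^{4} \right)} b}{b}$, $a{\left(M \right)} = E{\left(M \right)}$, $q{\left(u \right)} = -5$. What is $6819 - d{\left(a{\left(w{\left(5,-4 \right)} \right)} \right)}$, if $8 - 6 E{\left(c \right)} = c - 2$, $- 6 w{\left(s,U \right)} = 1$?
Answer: $6824$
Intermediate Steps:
$w{\left(s,U \right)} = - \frac{1}{6}$ ($w{\left(s,U \right)} = \left(- \frac{1}{6}\right) 1 = - \frac{1}{6}$)
$E{\left(c \right)} = \frac{5}{3} - \frac{c}{6}$ ($E{\left(c \right)} = \frac{4}{3} - \frac{c - 2}{6} = \frac{4}{3} - \frac{-2 + c}{6} = \frac{4}{3} - \left(- \frac{1}{3} + \frac{c}{6}\right) = \frac{5}{3} - \frac{c}{6}$)
$a{\left(M \right)} = \frac{5}{3} - \frac{M}{6}$
$d{\left(b \right)} = -5$ ($d{\left(b \right)} = \frac{\left(-5\right) b}{b} = -5$)
$6819 - d{\left(a{\left(w{\left(5,-4 \right)} \right)} \right)} = 6819 - -5 = 6819 + 5 = 6824$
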